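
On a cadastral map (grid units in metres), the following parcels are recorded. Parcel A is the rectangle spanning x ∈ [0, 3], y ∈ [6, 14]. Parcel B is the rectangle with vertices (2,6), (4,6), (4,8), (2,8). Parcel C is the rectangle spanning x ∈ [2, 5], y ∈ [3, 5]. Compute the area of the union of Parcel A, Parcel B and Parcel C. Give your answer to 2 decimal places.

32.00

By inclusion–exclusion:
Individual areas: |Parcel A| = 24, |Parcel B| = 4, |Parcel C| = 6.
|Parcel A∩Parcel B|: x∈[2,3], y∈[6,8] → 1·2 = 2.
|Parcel A∩Parcel C| = 0 (no overlap).
|Parcel B∩Parcel C| = 0 (no overlap).
|Parcel A∩Parcel B∩Parcel C| = 0.
|Parcel A ∪ Parcel B ∪ Parcel C| = 34 − 2 + 0 = 32.00.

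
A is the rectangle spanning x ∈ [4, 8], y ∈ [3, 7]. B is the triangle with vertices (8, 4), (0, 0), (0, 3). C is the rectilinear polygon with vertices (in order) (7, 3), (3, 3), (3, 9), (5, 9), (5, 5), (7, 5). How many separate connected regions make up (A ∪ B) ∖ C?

2

(A ∪ B) ∖ C splits into 2 disjoint pieces (area 8, area 9.5625).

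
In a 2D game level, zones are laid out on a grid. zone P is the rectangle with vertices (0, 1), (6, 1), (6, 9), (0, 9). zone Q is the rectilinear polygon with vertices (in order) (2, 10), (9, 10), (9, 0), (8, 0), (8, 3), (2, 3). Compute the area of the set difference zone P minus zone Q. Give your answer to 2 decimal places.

|zone P| = 48, |zone P∩zone Q| = 24.
|zone P ∖ zone Q| = |zone P| − |zone P∩zone Q| = 48 − 24 = 24.00.

24.00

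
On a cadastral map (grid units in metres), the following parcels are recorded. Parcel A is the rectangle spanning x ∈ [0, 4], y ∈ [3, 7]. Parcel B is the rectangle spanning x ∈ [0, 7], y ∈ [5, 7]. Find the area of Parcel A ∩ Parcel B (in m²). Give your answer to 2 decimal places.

8.00

|Parcel A∩Parcel B|: x∈[0,4], y∈[5,7] → 4·2 = 8.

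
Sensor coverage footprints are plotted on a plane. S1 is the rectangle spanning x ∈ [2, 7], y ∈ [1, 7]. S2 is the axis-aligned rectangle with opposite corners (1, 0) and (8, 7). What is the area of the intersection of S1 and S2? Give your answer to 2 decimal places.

|S1∩S2|: x∈[2,7], y∈[1,7] → 5·6 = 30.

30.00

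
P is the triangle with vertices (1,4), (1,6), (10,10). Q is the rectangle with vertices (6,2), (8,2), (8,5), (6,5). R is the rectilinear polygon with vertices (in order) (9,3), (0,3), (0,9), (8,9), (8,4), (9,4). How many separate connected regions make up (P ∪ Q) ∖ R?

(P ∪ Q) ∖ R splits into 2 disjoint pieces (area 0.4583, area 2).

2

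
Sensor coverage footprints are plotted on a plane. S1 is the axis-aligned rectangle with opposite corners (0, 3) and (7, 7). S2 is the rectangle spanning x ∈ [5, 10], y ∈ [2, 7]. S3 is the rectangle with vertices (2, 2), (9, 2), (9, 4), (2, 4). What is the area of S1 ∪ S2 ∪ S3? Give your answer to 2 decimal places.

48.00

By inclusion–exclusion:
Individual areas: |S1| = 28, |S2| = 25, |S3| = 14.
|S1∩S2|: x∈[5,7], y∈[3,7] → 2·4 = 8.
|S1∩S3|: x∈[2,7], y∈[3,4] → 5·1 = 5.
|S2∩S3|: x∈[5,9], y∈[2,4] → 4·2 = 8.
|S1∩S2∩S3| = 2.
|S1 ∪ S2 ∪ S3| = 67 − 21 + 2 = 48.00.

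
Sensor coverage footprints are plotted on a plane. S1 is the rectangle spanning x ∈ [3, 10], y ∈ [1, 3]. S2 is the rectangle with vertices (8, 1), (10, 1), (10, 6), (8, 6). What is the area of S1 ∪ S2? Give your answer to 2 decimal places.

20.00

By inclusion–exclusion:
Individual areas: |S1| = 14, |S2| = 10.
|S1∩S2|: x∈[8,10], y∈[1,3] → 2·2 = 4.
|S1 ∪ S2| = 24 − 4 = 20.00.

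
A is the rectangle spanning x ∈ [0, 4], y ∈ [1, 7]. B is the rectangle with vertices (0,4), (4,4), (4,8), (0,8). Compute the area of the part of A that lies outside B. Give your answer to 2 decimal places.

12.00

|A∩B|: x∈[0,4], y∈[4,7] → 4·3 = 12.
|A| = 24.
|A ∖ B| = |A| − |A∩B| = 24 − 12 = 12.00.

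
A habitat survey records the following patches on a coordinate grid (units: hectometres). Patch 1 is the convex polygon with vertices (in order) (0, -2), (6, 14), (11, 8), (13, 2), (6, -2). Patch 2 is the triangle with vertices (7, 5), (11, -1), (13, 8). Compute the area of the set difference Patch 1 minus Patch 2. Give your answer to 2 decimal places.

|Patch 1| = 113, |Patch 1∩Patch 2| = 19.9857.
|Patch 1 ∖ Patch 2| = |Patch 1| − |Patch 1∩Patch 2| = 113 − 19.9857 = 93.01.

93.01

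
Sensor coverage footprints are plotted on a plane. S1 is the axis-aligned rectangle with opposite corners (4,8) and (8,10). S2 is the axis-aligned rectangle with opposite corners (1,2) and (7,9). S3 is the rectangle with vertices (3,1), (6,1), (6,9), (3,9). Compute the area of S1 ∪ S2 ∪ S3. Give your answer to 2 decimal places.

50.00

By inclusion–exclusion:
Individual areas: |S1| = 8, |S2| = 42, |S3| = 24.
|S1∩S2|: x∈[4,7], y∈[8,9] → 3·1 = 3.
|S1∩S3|: x∈[4,6], y∈[8,9] → 2·1 = 2.
|S2∩S3|: x∈[3,6], y∈[2,9] → 3·7 = 21.
|S1∩S2∩S3| = 2.
|S1 ∪ S2 ∪ S3| = 74 − 26 + 2 = 50.00.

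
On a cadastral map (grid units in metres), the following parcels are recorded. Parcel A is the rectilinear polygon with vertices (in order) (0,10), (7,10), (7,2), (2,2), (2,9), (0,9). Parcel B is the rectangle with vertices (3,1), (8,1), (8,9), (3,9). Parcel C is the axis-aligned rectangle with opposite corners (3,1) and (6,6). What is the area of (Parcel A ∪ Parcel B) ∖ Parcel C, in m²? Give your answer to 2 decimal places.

|Parcel A ∪ Parcel B| = 54.
|(Parcel A ∪ Parcel B) ∩ Parcel C| = 15.
|(Parcel A ∪ Parcel B) ∖ Parcel C| = 54 − 15 = 39.00.

39.00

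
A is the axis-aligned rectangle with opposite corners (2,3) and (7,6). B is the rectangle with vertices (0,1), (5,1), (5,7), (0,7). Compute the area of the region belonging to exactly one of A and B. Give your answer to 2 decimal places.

27.00

|A∩B|: x∈[2,5], y∈[3,6] → 3·3 = 9.
|A △ B| = |A| + |B| − 2·|A∩B| = 15 + 30 − 18 = 27.00.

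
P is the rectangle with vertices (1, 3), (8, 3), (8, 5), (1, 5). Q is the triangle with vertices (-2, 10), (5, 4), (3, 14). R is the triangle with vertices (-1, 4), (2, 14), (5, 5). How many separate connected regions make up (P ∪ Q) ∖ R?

3

(P ∪ Q) ∖ R splits into 3 disjoint pieces (area 12.6667, area 6.799, area 3.4342).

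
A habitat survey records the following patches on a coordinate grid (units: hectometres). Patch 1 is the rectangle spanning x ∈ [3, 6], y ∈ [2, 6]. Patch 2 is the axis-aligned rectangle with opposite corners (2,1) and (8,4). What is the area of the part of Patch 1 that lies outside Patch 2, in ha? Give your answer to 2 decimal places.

6.00

|Patch 1∩Patch 2|: x∈[3,6], y∈[2,4] → 3·2 = 6.
|Patch 1| = 12.
|Patch 1 ∖ Patch 2| = |Patch 1| − |Patch 1∩Patch 2| = 12 − 6 = 6.00.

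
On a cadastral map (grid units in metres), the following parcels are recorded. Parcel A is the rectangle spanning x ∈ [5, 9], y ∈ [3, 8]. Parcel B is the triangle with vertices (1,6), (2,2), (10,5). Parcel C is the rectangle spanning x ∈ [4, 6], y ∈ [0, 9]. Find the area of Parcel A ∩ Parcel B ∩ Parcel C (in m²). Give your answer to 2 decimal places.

2.19

The intersection is the polygon with vertices (5,3.125), (5,5.556), (6,5.444), (6,3.5).
By the shoelace formula its area is 2.19.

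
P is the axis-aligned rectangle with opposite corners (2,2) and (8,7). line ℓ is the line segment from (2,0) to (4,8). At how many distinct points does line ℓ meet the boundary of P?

2

The segment meets the boundary at (3.75,7), (2.5,2).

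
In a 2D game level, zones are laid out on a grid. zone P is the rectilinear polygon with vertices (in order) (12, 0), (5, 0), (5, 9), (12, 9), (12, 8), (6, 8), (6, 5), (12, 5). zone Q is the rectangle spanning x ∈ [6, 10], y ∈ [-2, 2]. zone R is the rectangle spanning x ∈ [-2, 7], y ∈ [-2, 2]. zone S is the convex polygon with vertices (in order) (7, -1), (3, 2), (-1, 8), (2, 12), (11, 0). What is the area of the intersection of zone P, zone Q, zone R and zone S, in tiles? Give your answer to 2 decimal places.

The intersection is the polygon with vertices (7,2), (7,0), (6,0), (6,2).
By the shoelace formula its area is 2.00.

2.00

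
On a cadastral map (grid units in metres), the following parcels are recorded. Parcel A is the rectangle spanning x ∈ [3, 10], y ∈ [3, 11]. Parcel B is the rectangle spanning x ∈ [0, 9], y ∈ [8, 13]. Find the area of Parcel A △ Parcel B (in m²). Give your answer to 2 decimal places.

|Parcel A∩Parcel B|: x∈[3,9], y∈[8,11] → 6·3 = 18.
|Parcel A △ Parcel B| = |Parcel A| + |Parcel B| − 2·|Parcel A∩Parcel B| = 56 + 45 − 36 = 65.00.

65.00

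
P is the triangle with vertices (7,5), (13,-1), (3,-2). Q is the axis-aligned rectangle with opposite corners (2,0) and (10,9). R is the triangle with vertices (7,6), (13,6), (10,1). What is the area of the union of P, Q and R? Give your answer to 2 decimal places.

94.67

By inclusion–exclusion:
Individual areas: |P| = 33, |Q| = 72, |R| = 15.
|P∩Q| = 17.6429.
|P∩R| = 0.9375.
|Q∩R| = 7.5.
|P∩Q∩R| = 0.75.
|P ∪ Q ∪ R| = 120 − 26.0804 + 0.75 = 94.67.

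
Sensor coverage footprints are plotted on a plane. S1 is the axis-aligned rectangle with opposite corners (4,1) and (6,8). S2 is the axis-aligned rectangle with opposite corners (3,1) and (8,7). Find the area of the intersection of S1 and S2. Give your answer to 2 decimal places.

12.00

|S1∩S2|: x∈[4,6], y∈[1,7] → 2·6 = 12.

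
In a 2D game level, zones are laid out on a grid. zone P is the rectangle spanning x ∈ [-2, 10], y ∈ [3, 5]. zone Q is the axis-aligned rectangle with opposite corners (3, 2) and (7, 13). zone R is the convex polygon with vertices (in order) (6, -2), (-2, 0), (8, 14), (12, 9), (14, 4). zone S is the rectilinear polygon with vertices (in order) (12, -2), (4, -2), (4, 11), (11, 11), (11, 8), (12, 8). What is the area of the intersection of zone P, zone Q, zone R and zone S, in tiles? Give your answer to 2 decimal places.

6.00

The intersection is the polygon with vertices (4,3), (4,5), (7,5), (7,3).
By the shoelace formula its area is 6.00.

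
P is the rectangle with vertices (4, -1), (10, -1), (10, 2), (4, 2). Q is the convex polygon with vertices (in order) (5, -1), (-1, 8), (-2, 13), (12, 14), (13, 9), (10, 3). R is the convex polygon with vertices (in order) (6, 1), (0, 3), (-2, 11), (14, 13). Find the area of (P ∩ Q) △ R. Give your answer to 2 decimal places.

|P ∩ Q| = 7.875.
|(P ∩ Q) ∩ R| = 1.6667.
|(P ∩ Q) △ R| = 7.875 + 110 − 3.3333 = 114.54.

114.54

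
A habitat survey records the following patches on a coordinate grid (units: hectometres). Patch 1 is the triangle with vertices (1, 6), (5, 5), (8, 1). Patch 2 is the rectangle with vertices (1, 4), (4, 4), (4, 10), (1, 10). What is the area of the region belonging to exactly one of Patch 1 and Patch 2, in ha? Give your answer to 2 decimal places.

|Patch 1| = 6.5, |Patch 2| = 18, |Patch 1∩Patch 2| = 2.075.
|Patch 1 △ Patch 2| = |Patch 1| + |Patch 2| − 2·|Patch 1∩Patch 2| = 6.5 + 18 − 4.15 = 20.35.

20.35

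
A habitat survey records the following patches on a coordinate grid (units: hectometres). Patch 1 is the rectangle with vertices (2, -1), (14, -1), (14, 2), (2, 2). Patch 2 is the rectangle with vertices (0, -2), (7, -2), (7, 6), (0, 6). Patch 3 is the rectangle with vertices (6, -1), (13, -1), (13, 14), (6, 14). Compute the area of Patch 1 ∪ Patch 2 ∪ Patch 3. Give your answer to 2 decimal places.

By inclusion–exclusion:
Individual areas: |Patch 1| = 36, |Patch 2| = 56, |Patch 3| = 105.
|Patch 1∩Patch 2|: x∈[2,7], y∈[-1,2] → 5·3 = 15.
|Patch 1∩Patch 3|: x∈[6,13], y∈[-1,2] → 7·3 = 21.
|Patch 2∩Patch 3|: x∈[6,7], y∈[-1,6] → 1·7 = 7.
|Patch 1∩Patch 2∩Patch 3| = 3.
|Patch 1 ∪ Patch 2 ∪ Patch 3| = 197 − 43 + 3 = 157.00.

157.00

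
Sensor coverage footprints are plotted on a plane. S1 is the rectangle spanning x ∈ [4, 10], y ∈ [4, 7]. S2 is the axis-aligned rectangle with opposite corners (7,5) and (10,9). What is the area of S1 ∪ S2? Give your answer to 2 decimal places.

24.00

By inclusion–exclusion:
Individual areas: |S1| = 18, |S2| = 12.
|S1∩S2|: x∈[7,10], y∈[5,7] → 3·2 = 6.
|S1 ∪ S2| = 30 − 6 = 24.00.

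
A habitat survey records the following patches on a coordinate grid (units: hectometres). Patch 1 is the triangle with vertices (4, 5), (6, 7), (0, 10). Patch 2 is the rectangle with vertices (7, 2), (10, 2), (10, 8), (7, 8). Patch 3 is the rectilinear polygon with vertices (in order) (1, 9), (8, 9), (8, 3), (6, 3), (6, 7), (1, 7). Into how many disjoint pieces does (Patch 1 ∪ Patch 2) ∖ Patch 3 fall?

3

(Patch 1 ∪ Patch 2) ∖ Patch 3 splits into 3 disjoint pieces (area 3.6, area 0.625, area 13).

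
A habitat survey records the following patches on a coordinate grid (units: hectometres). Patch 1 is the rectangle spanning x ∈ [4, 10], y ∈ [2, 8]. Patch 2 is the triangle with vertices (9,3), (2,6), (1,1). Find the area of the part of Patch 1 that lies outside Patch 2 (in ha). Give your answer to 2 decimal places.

|Patch 1| = 36, |Patch 1∩Patch 2| = 8.3571.
|Patch 1 ∖ Patch 2| = |Patch 1| − |Patch 1∩Patch 2| = 36 − 8.3571 = 27.64.

27.64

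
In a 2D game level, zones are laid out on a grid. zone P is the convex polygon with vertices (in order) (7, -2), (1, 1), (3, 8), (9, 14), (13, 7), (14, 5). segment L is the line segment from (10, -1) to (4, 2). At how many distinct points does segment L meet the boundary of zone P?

1

The segment meets the boundary at (8.667,-0.333).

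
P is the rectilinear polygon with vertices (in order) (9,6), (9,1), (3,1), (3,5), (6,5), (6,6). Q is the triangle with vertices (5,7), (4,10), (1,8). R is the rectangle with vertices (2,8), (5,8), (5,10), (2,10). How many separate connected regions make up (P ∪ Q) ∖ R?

2

(P ∪ Q) ∖ R splits into 2 disjoint pieces (area 27, area 2.1667).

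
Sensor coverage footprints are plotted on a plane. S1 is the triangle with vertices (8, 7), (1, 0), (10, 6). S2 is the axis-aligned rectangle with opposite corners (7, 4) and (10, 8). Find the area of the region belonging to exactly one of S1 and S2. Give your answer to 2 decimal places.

13.50

|S1| = 10.5, |S2| = 12, |S1∩S2| = 4.5.
|S1 △ S2| = |S1| + |S2| − 2·|S1∩S2| = 10.5 + 12 − 9 = 13.50.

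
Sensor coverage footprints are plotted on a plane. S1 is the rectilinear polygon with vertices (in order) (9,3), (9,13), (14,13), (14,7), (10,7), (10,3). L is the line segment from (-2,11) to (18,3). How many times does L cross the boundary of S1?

The segment meets the boundary at (10,6.2), (9,6.6).

2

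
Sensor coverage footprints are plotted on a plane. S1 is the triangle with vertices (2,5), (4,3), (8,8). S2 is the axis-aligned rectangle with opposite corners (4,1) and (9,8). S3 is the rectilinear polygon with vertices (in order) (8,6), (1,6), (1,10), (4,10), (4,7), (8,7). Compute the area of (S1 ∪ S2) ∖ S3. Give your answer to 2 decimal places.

|S1 ∪ S2| = 38.
|(S1 ∪ S2) ∩ S3| = 4.
|(S1 ∪ S2) ∖ S3| = 38 − 4 = 34.00.

34.00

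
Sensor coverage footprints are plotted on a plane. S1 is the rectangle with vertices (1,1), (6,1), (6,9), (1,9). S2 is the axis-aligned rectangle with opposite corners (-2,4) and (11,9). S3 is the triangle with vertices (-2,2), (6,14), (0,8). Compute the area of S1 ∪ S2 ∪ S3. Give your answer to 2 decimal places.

84.83

By inclusion–exclusion:
Individual areas: |S1| = 40, |S2| = 65, |S3| = 12.
|S1∩S2|: x∈[1,6], y∈[4,9] → 5·5 = 25.
|S1∩S3| = 2.0833.
|S2∩S3| = 7.1667.
|S1∩S2∩S3| = 2.0833.
|S1 ∪ S2 ∪ S3| = 117 − 34.25 + 2.0833 = 84.83.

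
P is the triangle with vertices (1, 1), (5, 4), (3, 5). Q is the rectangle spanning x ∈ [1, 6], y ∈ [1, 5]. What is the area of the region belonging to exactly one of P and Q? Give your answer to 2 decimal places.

|P| = 5, |Q| = 20, |P∩Q| = 5.
|P △ Q| = |P| + |Q| − 2·|P∩Q| = 5 + 20 − 10 = 15.00.

15.00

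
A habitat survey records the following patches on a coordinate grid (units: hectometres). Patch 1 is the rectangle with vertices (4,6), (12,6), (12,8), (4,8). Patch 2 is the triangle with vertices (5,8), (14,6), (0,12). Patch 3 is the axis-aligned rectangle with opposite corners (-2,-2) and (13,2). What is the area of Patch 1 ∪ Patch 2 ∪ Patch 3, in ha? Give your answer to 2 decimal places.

By inclusion–exclusion:
Individual areas: |Patch 1| = 16, |Patch 2| = 13, |Patch 3| = 60.
|Patch 1∩Patch 2| = 3.9206.
|Patch 1∩Patch 3| = 0 (no overlap).
|Patch 2∩Patch 3| = 0.
|Patch 1∩Patch 2∩Patch 3| = 0.
|Patch 1 ∪ Patch 2 ∪ Patch 3| = 89 − 3.9206 + 0 = 85.08.

85.08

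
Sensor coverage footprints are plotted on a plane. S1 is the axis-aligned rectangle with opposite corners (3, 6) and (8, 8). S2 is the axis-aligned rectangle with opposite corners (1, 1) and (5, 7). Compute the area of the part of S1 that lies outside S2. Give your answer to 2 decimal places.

8.00

|S1∩S2|: x∈[3,5], y∈[6,7] → 2·1 = 2.
|S1| = 10.
|S1 ∖ S2| = |S1| − |S1∩S2| = 10 − 2 = 8.00.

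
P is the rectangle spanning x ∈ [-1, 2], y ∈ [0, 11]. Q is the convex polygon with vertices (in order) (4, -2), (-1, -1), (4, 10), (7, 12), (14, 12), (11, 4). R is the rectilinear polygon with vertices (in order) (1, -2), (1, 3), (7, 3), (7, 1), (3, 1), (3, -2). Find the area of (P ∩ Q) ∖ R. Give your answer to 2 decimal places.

4.13

|P ∩ Q| = 7.1273.
|(P ∩ Q) ∩ R| = 3.
|(P ∩ Q) ∖ R| = 7.1273 − 3 = 4.13.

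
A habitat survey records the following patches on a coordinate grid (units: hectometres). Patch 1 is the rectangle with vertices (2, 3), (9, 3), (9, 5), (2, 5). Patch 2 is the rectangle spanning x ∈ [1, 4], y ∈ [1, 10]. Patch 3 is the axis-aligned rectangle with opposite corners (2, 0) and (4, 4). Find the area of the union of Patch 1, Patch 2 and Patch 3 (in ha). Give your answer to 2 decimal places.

39.00

By inclusion–exclusion:
Individual areas: |Patch 1| = 14, |Patch 2| = 27, |Patch 3| = 8.
|Patch 1∩Patch 2|: x∈[2,4], y∈[3,5] → 2·2 = 4.
|Patch 1∩Patch 3|: x∈[2,4], y∈[3,4] → 2·1 = 2.
|Patch 2∩Patch 3|: x∈[2,4], y∈[1,4] → 2·3 = 6.
|Patch 1∩Patch 2∩Patch 3| = 2.
|Patch 1 ∪ Patch 2 ∪ Patch 3| = 49 − 12 + 2 = 39.00.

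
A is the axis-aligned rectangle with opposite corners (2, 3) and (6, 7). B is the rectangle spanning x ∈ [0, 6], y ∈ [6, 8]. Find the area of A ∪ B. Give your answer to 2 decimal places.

24.00

By inclusion–exclusion:
Individual areas: |A| = 16, |B| = 12.
|A∩B|: x∈[2,6], y∈[6,7] → 4·1 = 4.
|A ∪ B| = 28 − 4 = 24.00.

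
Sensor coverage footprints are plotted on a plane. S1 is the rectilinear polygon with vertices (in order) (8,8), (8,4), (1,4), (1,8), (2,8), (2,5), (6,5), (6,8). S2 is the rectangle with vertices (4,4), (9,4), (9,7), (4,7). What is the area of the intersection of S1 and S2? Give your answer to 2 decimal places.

The intersection is the polygon with vertices (8,4), (4,4), (4,5), (6,5), (6,7), (8,7).
By the shoelace formula its area is 8.00.

8.00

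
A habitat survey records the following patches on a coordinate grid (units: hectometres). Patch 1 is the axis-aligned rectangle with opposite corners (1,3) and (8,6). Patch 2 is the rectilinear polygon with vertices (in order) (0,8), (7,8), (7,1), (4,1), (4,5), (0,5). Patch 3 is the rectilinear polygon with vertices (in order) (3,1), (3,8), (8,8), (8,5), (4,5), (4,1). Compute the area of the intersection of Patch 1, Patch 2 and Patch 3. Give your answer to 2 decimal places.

4.00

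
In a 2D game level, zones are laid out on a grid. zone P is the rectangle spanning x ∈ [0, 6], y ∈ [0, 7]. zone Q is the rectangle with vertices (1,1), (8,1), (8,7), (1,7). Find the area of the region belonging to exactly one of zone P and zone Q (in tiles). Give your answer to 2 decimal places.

|zone P∩zone Q|: x∈[1,6], y∈[1,7] → 5·6 = 30.
|zone P △ zone Q| = |zone P| + |zone Q| − 2·|zone P∩zone Q| = 42 + 42 − 60 = 24.00.

24.00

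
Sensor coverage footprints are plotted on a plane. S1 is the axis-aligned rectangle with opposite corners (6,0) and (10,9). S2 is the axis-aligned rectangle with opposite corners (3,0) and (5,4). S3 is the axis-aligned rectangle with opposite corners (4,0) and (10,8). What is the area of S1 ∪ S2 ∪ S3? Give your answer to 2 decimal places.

By inclusion–exclusion:
Individual areas: |S1| = 36, |S2| = 8, |S3| = 48.
|S1∩S2| = 0 (no overlap).
|S1∩S3|: x∈[6,10], y∈[0,8] → 4·8 = 32.
|S2∩S3|: x∈[4,5], y∈[0,4] → 1·4 = 4.
|S1∩S2∩S3| = 0.
|S1 ∪ S2 ∪ S3| = 92 − 36 + 0 = 56.00.

56.00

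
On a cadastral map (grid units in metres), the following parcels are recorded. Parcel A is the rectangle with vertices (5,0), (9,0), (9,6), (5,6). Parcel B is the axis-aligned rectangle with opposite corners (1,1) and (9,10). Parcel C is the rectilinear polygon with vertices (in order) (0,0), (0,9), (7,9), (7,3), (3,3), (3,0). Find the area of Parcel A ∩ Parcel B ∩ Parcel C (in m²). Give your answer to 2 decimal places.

The intersection is the polygon with vertices (5,6), (7,6), (7,3), (5,3).
By the shoelace formula its area is 6.00.

6.00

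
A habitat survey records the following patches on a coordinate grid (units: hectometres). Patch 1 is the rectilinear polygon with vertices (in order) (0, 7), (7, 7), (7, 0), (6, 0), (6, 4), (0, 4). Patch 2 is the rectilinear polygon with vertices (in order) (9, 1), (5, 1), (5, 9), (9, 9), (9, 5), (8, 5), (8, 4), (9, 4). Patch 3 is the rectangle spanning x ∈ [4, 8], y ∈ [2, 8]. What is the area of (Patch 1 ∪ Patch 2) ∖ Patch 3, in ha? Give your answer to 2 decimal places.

26.00

|Patch 1 ∪ Patch 2| = 47.
|(Patch 1 ∪ Patch 2) ∩ Patch 3| = 21.
|(Patch 1 ∪ Patch 2) ∖ Patch 3| = 47 − 21 = 26.00.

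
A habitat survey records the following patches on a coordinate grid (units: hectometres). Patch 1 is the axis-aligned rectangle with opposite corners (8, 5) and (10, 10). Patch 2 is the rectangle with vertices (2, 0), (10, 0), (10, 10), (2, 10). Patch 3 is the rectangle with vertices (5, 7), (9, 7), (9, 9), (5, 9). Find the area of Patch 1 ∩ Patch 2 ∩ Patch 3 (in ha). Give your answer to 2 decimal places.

2.00

The intersection is the polygon with vertices (8,9), (9,9), (9,7), (8,7).
By the shoelace formula its area is 2.00.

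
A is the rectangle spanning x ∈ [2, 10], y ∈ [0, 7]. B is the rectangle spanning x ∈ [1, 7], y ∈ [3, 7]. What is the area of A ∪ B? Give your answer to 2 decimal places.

By inclusion–exclusion:
Individual areas: |A| = 56, |B| = 24.
|A∩B|: x∈[2,7], y∈[3,7] → 5·4 = 20.
|A ∪ B| = 80 − 20 = 60.00.

60.00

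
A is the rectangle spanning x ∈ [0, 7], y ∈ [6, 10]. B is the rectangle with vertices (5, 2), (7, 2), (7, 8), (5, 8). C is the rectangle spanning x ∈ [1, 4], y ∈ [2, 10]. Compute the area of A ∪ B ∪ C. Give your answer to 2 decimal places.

48.00

By inclusion–exclusion:
Individual areas: |A| = 28, |B| = 12, |C| = 24.
|A∩B|: x∈[5,7], y∈[6,8] → 2·2 = 4.
|A∩C|: x∈[1,4], y∈[6,10] → 3·4 = 12.
|B∩C| = 0 (no overlap).
|A∩B∩C| = 0.
|A ∪ B ∪ C| = 64 − 16 + 0 = 48.00.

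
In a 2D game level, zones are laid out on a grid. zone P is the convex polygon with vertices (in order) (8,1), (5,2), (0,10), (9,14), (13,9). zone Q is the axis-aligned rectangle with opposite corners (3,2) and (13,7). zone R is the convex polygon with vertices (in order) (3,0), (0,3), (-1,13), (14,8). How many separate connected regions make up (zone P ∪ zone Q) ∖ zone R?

2

(zone P ∪ zone Q) ∖ zone R splits into 2 disjoint pieces (area 21.9565, area 20.8107).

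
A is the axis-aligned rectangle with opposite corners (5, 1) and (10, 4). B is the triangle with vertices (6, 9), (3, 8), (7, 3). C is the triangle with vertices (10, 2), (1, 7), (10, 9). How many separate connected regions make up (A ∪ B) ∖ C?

(A ∪ B) ∖ C splits into 2 disjoint pieces (area 11.42, area 2.1253).

2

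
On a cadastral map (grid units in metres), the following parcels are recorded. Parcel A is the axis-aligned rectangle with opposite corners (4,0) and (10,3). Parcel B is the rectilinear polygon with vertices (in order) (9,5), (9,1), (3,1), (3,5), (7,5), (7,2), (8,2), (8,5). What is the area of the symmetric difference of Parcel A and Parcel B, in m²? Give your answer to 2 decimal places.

|Parcel A| = 18, |Parcel B| = 21, |Parcel A∩Parcel B| = 9.
|Parcel A △ Parcel B| = |Parcel A| + |Parcel B| − 2·|Parcel A∩Parcel B| = 18 + 21 − 18 = 21.00.

21.00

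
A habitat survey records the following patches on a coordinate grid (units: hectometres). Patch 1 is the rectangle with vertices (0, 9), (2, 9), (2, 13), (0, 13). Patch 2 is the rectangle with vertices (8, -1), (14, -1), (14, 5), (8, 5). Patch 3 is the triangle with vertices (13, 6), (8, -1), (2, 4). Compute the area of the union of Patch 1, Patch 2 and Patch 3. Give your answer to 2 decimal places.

64.64

By inclusion–exclusion:
Individual areas: |Patch 1| = 8, |Patch 2| = 36, |Patch 3| = 33.5.
|Patch 1∩Patch 2| = 0 (no overlap).
|Patch 1∩Patch 3| = 0.
|Patch 2∩Patch 3| = 12.8571.
|Patch 1∩Patch 2∩Patch 3| = 0.
|Patch 1 ∪ Patch 2 ∪ Patch 3| = 77.5 − 12.8571 + 0 = 64.64.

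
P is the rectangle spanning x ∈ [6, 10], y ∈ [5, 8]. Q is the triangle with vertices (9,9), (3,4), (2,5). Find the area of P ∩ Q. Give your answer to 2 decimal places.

The intersection is the polygon with vertices (7.8,8), (6,6.5), (6,7.286), (7.25,8).
By the shoelace formula its area is 0.90.

0.90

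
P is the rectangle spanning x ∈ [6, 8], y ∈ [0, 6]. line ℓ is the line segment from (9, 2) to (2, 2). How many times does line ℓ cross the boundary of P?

The segment meets the boundary at (6,2), (8,2).

2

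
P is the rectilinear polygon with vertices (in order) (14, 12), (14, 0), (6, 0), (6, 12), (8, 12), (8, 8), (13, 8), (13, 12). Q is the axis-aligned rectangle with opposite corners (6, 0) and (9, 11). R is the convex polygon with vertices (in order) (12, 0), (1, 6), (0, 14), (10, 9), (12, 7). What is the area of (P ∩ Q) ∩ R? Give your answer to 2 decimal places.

The region (P ∩ Q) ∩ R is the polygon with vertices (6,11), (8,10), (8,8), (9,8), (9,1.636), (6,3.273).
By the shoelace formula its area is 21.64.

21.64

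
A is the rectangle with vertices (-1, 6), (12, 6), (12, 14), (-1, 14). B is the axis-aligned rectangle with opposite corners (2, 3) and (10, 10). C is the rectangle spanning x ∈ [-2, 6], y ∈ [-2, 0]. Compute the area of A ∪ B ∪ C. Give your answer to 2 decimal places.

144.00

By inclusion–exclusion:
Individual areas: |A| = 104, |B| = 56, |C| = 16.
|A∩B|: x∈[2,10], y∈[6,10] → 8·4 = 32.
|A∩C| = 0 (no overlap).
|B∩C| = 0 (no overlap).
|A∩B∩C| = 0.
|A ∪ B ∪ C| = 176 − 32 + 0 = 144.00.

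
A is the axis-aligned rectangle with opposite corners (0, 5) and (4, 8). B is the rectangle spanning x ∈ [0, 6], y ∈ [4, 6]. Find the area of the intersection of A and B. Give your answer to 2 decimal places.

|A∩B|: x∈[0,4], y∈[5,6] → 4·1 = 4.

4.00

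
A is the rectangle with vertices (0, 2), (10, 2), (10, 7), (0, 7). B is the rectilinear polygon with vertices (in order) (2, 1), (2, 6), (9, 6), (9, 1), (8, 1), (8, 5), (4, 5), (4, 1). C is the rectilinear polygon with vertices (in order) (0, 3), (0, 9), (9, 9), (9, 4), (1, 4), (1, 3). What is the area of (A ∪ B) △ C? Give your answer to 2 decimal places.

43.00

|A ∪ B| = 53.
|(A ∪ B) ∩ C| = 28.
|(A ∪ B) △ C| = 53 + 46 − 56 = 43.00.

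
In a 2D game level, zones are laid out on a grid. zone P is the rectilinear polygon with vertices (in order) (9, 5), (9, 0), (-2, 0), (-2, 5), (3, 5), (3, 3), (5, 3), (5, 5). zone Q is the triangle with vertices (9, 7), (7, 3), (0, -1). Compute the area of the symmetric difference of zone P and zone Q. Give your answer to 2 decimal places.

|zone P| = 51, |zone Q| = 10, |zone P∩zone Q| = 8.3264.
|zone P △ zone Q| = |zone P| + |zone Q| − 2·|zone P∩zone Q| = 51 + 10 − 16.6528 = 44.35.

44.35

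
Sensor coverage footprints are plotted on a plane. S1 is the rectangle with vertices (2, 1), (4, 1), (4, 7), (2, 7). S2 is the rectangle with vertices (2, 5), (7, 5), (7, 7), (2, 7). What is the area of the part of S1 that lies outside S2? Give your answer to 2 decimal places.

8.00

|S1∩S2|: x∈[2,4], y∈[5,7] → 2·2 = 4.
|S1| = 12.
|S1 ∖ S2| = |S1| − |S1∩S2| = 12 − 4 = 8.00.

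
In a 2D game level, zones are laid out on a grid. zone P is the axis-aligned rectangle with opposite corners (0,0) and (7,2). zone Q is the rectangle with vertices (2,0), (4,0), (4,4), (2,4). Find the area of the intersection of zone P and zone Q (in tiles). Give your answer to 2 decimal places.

4.00

|zone P∩zone Q|: x∈[2,4], y∈[0,2] → 2·2 = 4.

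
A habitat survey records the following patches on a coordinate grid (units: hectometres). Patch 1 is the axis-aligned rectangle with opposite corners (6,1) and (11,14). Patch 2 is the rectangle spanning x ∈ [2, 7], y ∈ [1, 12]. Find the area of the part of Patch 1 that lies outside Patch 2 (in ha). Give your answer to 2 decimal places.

54.00

|Patch 1∩Patch 2|: x∈[6,7], y∈[1,12] → 1·11 = 11.
|Patch 1| = 65.
|Patch 1 ∖ Patch 2| = |Patch 1| − |Patch 1∩Patch 2| = 65 − 11 = 54.00.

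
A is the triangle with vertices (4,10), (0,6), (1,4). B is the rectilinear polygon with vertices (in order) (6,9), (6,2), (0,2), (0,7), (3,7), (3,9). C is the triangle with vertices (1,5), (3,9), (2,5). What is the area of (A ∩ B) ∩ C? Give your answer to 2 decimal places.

|A ∩ B| = 4.
|(A ∩ B) ∩ C| = 1.00.

1.00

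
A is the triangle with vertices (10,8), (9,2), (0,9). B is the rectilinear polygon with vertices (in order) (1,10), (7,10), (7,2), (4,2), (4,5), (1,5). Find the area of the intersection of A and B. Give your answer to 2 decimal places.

16.27

The intersection is the polygon with vertices (1,8.222), (1,8.9), (7,8.3), (7,3.556).
By the shoelace formula its area is 16.27.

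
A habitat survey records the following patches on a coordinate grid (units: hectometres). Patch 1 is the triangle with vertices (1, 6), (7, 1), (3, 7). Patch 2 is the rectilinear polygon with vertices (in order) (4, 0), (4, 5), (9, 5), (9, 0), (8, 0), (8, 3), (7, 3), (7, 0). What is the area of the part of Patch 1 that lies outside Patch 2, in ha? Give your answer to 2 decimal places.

5.08

|Patch 1| = 8, |Patch 1∩Patch 2| = 2.9167.
|Patch 1 ∖ Patch 2| = |Patch 1| − |Patch 1∩Patch 2| = 8 − 2.9167 = 5.08.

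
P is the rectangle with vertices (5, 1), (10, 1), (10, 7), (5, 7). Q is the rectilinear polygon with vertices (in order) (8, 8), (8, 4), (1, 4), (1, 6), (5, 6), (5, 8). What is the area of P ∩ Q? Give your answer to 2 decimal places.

9.00

The intersection is the polygon with vertices (8,7), (8,4), (5,4), (5,6), (5,7).
By the shoelace formula its area is 9.00.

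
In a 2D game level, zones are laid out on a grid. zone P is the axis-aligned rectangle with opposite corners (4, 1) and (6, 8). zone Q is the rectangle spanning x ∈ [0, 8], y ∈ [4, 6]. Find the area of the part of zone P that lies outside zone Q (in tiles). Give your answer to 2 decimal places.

10.00

|zone P∩zone Q|: x∈[4,6], y∈[4,6] → 2·2 = 4.
|zone P| = 14.
|zone P ∖ zone Q| = |zone P| − |zone P∩zone Q| = 14 − 4 = 10.00.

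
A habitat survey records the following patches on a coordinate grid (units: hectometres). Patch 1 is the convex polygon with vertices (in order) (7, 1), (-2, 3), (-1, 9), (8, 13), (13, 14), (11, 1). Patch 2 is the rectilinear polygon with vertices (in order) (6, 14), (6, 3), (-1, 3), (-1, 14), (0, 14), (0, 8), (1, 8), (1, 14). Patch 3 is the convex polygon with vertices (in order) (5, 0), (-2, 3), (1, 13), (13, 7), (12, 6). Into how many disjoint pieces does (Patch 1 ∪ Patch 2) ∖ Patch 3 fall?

(Patch 1 ∪ Patch 2) ∖ Patch 3 splits into 3 disjoint pieces (area 7.3333, area 39.1111, area 11.4714).

3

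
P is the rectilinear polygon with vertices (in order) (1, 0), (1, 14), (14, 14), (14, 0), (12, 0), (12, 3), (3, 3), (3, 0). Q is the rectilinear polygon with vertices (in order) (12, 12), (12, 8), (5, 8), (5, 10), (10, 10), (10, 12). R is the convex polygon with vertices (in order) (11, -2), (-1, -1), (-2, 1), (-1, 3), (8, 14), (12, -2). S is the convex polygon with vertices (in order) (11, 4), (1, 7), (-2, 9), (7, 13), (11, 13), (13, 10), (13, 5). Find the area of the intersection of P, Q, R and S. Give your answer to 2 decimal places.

The intersection is the polygon with vertices (5,10), (9,10), (9.5,8), (5,8).
By the shoelace formula its area is 8.50.

8.50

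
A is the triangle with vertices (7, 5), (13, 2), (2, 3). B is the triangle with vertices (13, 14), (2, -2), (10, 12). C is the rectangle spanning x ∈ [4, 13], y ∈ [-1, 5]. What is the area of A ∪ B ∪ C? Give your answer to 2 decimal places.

By inclusion–exclusion:
Individual areas: |A| = 13.5, |B| = 13, |C| = 54.
|A∩B| = 1.2961.
|A∩C| = 12.5182.
|B∩C| = 2.2528.
|A∩B∩C| = 1.2961.
|A ∪ B ∪ C| = 80.5 − 16.0671 + 1.2961 = 65.73.

65.73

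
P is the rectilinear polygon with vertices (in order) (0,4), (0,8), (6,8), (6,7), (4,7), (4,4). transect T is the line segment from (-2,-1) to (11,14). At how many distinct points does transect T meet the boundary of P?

The segment meets the boundary at (5.8,8), (4.933,7), (4,5.923), (2.333,4).

4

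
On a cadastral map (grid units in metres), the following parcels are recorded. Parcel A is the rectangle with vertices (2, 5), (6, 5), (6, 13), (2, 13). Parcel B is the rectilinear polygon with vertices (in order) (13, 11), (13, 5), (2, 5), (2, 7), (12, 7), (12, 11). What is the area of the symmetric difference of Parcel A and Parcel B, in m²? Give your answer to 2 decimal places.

42.00

|Parcel A| = 32, |Parcel B| = 26, |Parcel A∩Parcel B| = 8.
|Parcel A △ Parcel B| = |Parcel A| + |Parcel B| − 2·|Parcel A∩Parcel B| = 32 + 26 − 16 = 42.00.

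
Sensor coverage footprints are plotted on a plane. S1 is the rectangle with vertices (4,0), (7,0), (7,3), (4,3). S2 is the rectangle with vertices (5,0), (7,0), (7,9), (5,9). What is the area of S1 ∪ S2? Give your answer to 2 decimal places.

By inclusion–exclusion:
Individual areas: |S1| = 9, |S2| = 18.
|S1∩S2|: x∈[5,7], y∈[0,3] → 2·3 = 6.
|S1 ∪ S2| = 27 − 6 = 21.00.

21.00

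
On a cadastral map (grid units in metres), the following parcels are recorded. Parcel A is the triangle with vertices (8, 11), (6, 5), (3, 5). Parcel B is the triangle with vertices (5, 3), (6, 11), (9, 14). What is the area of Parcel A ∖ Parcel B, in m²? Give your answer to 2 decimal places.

4.66

|Parcel A| = 9, |Parcel A∩Parcel B| = 4.3444.
|Parcel A ∖ Parcel B| = |Parcel A| − |Parcel A∩Parcel B| = 9 − 4.3444 = 4.66.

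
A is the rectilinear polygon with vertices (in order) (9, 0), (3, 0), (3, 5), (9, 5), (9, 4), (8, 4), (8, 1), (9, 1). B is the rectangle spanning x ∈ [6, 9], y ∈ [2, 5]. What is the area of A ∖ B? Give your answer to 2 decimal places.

20.00

|A| = 27, |A∩B| = 7.
|A ∖ B| = |A| − |A∩B| = 27 − 7 = 20.00.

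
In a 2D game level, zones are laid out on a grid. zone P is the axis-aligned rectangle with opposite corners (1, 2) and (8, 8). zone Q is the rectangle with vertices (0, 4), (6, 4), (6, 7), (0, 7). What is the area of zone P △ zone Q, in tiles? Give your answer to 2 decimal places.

|zone P∩zone Q|: x∈[1,6], y∈[4,7] → 5·3 = 15.
|zone P △ zone Q| = |zone P| + |zone Q| − 2·|zone P∩zone Q| = 42 + 18 − 30 = 30.00.

30.00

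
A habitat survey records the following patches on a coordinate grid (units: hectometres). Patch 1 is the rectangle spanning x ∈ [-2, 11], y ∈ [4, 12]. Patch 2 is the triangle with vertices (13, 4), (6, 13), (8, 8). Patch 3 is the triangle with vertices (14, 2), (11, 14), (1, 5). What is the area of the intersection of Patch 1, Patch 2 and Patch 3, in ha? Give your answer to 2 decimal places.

The intersection is the polygon with vertices (8,8), (7.029,10.427), (7.601,10.941), (11,6.571), (11,5.6).
By the shoelace formula its area is 6.53.

6.53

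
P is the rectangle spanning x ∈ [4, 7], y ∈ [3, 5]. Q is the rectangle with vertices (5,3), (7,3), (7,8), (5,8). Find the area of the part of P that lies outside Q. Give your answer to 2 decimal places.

2.00

|P∩Q|: x∈[5,7], y∈[3,5] → 2·2 = 4.
|P| = 6.
|P ∖ Q| = |P| − |P∩Q| = 6 − 4 = 2.00.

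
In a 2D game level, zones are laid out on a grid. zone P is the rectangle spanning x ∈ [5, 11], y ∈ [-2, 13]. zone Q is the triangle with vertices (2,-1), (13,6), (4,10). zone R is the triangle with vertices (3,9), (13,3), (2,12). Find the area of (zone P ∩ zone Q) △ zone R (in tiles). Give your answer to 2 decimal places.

|zone P ∩ zone Q| = 32.4242.
|(zone P ∩ zone Q) ∩ zone R| = 6.4359.
|(zone P ∩ zone Q) △ zone R| = 32.4242 + 12 − 12.8717 = 31.55.

31.55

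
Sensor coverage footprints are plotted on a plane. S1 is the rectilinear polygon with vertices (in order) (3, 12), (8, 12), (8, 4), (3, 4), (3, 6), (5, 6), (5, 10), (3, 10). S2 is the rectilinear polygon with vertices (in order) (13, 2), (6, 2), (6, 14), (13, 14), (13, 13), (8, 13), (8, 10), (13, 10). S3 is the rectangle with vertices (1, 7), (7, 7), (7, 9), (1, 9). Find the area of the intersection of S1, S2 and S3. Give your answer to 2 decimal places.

The intersection is the polygon with vertices (6,9), (7,9), (7,7), (6,7).
By the shoelace formula its area is 2.00.

2.00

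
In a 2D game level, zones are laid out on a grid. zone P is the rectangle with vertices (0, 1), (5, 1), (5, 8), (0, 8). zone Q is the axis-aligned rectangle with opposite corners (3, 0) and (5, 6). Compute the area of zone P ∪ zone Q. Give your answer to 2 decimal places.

By inclusion–exclusion:
Individual areas: |zone P| = 35, |zone Q| = 12.
|zone P∩zone Q|: x∈[3,5], y∈[1,6] → 2·5 = 10.
|zone P ∪ zone Q| = 47 − 10 = 37.00.

37.00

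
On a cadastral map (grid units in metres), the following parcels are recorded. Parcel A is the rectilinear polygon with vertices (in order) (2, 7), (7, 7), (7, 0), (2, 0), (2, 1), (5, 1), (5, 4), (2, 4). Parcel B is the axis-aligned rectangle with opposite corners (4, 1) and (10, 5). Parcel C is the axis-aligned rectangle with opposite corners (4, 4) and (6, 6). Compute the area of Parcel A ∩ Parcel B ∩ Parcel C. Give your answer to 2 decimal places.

2.00

The intersection is the polygon with vertices (4,4), (4,5), (6,5), (6,4), (5,4).
By the shoelace formula its area is 2.00.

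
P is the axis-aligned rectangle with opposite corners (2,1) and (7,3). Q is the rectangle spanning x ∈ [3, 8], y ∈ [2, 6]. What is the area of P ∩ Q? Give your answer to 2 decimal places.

4.00

|P∩Q|: x∈[3,7], y∈[2,3] → 4·1 = 4.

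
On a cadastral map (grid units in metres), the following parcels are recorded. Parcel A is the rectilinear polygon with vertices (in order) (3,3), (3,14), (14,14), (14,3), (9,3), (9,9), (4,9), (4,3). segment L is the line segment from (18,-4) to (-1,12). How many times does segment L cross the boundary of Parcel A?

The segment meets the boundary at (3,8.632), (4,7.789), (9,3.579), (9.688,3).

4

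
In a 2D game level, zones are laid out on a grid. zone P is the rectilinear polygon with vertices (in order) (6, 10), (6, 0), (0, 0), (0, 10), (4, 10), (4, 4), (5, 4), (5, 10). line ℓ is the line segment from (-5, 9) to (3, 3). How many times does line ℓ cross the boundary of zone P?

The segment meets the boundary at (0,5.25).

1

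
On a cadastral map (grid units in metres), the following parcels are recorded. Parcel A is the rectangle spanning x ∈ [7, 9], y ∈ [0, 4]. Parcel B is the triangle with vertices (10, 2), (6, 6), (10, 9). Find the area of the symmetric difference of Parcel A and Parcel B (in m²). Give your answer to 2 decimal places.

21.00

|Parcel A| = 8, |Parcel B| = 14, |Parcel A∩Parcel B| = 0.5.
|Parcel A △ Parcel B| = |Parcel A| + |Parcel B| − 2·|Parcel A∩Parcel B| = 8 + 14 − 1 = 21.00.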